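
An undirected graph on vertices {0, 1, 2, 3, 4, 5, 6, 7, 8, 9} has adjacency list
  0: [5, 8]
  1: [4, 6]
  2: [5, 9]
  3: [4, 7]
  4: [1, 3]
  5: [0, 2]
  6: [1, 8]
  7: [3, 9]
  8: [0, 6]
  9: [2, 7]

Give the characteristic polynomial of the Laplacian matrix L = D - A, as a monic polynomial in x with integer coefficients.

Reading degrees in the order [0, 1, 2, 3, 4, 5, 6, 7, 8, 9] gives [2, 2, 2, 2, 2, 2, 2, 2, 2, 2]; set D = diag(2, 2, 2, 2, 2, 2, 2, 2, 2, 2) and form L = D - A. Computing det(xI - L) by cofactor expansion (or equivalently via sum-over-permutations) gives x^10 - 20x^9 + 170x^8 - 800x^7 + 2275x^6 - 4004x^5 + 4290x^4 - 2640x^3 + 825x^2 - 100x. Since p(0) = det(-L) = 0, x divides p(x).

x^10 - 20x^9 + 170x^8 - 800x^7 + 2275x^6 - 4004x^5 + 4290x^4 - 2640x^3 + 825x^2 - 100x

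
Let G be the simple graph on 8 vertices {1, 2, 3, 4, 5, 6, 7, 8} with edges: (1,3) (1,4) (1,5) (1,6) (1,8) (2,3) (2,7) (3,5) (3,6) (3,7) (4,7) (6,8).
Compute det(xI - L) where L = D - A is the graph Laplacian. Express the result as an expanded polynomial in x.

x^8 - 24x^7 + 234x^6 - 1196x^5 + 3447x^4 - 5584x^3 + 4701x^2 - 1584x

Each diagonal entry of L is the vertex degree and each off-diagonal entry is -1 where an edge is present, 0 otherwise; in the order [1, 2, 3, 4, 5, 6, 7, 8] the diagonal is [5, 2, 5, 2, 2, 3, 3, 2]. Computing det(xI - L) by cofactor expansion (or equivalently via sum-over-permutations) gives x^8 - 24x^7 + 234x^6 - 1196x^5 + 3447x^4 - 5584x^3 + 4701x^2 - 1584x. Since p(0) = det(-L) = 0, x divides p(x). By the matrix-tree theorem the graph has (1/8) * product of the nonzero eigenvalues = 198 spanning trees. The largest eigenvalue, 6.5051, is at most the vertex count 8.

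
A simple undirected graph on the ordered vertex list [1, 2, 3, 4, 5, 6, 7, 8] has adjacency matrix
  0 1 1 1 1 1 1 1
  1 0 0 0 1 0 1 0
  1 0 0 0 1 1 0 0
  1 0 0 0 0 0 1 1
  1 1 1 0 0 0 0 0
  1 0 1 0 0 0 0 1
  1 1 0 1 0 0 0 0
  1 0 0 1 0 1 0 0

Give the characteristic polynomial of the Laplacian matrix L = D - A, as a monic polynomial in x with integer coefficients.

x^8 - 28x^7 + 322x^6 - 1974x^5 + 6965x^4 - 14126x^3 + 15225x^2 - 6728x

Reading degrees in the order [1, 2, 3, 4, 5, 6, 7, 8] gives [7, 3, 3, 3, 3, 3, 3, 3]; set D = diag(7, 3, 3, 3, 3, 3, 3, 3) and form L = D - A. L has integer entries, so p(x) = det(xI - L) has integer coefficients. Expanding the determinant yields x^8 - 28x^7 + 322x^6 - 1974x^5 + 6965x^4 - 14126x^3 + 15225x^2 - 6728x. Since p(0) = det(-L) = 0, x divides p(x). There is one zero in the spectrum, matching the 1 component. The largest eigenvalue, 8, is at most the vertex count 8.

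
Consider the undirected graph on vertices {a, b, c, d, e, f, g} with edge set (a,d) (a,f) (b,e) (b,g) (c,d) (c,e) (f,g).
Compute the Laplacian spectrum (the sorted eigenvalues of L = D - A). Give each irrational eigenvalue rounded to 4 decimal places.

[0, 0.7530, 0.7530, 2.4450, 2.4450, 3.8019, 3.8019]

With the vertex order [a, b, c, d, e, f, g], the degrees are [2, 2, 2, 2, 2, 2, 2], giving D = diag(2, 2, 2, 2, 2, 2, 2) and L = D - A. The multiplicity of 0 as a Laplacian eigenvalue equals the number of connected components. The single zero eigenvalue shows the graph is connected. The largest eigenvalue, 3.8019, is at most the vertex count 7.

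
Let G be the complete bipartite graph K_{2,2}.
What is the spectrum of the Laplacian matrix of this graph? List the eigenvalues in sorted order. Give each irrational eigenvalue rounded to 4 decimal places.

The graph has 4 vertices and degree multiset [2, 2, 2, 2]; D is the diagonal matrix of degrees and L = D - A. Since every row of L sums to 0, the all-ones vector is in the kernel and 0 is an eigenvalue. The largest eigenvalue, 4, is at most the vertex count 4.

[0, 2, 2, 4]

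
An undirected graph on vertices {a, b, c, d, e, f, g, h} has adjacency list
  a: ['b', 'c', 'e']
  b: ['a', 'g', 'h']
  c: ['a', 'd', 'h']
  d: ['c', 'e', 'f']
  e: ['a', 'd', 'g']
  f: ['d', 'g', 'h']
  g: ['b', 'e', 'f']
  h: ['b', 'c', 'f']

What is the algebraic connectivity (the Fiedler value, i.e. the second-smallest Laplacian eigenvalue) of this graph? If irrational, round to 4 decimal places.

2

Reading degrees in the order [a, b, c, d, e, f, g, h] gives [3, 3, 3, 3, 3, 3, 3, 3]; set D = diag(3, 3, 3, 3, 3, 3, 3, 3) and form L = D - A. The smallest Laplacian eigenvalue is always 0. The next one, lambda_2 = 2, measures how hard the graph is to disconnect: larger values mean better connectivity. There is one zero in the spectrum, matching the 1 component.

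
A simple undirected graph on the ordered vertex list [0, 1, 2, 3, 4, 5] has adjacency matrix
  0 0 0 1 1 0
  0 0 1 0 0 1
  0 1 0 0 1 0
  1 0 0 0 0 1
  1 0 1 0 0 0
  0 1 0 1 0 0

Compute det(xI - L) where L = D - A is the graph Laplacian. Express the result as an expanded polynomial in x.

x^6 - 12x^5 + 54x^4 - 112x^3 + 105x^2 - 36x

With the vertex order [0, 1, 2, 3, 4, 5], the degrees are [2, 2, 2, 2, 2, 2], giving D = diag(2, 2, 2, 2, 2, 2) and L = D - A. Computing det(xI - L) by cofactor expansion (or equivalently via sum-over-permutations) gives x^6 - 12x^5 + 54x^4 - 112x^3 + 105x^2 - 36x. The constant term is 0 because L is singular (the all-ones vector lies in its kernel). The largest eigenvalue, 4, is at most the vertex count 6. There is one zero in the spectrum, matching the 1 component.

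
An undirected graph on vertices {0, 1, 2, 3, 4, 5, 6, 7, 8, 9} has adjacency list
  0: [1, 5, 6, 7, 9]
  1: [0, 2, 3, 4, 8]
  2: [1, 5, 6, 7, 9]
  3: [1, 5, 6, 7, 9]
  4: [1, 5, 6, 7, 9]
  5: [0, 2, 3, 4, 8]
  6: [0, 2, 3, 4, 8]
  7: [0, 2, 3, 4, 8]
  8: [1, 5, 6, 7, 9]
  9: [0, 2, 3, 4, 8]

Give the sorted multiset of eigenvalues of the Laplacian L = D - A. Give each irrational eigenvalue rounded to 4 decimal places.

[0, 5, 5, 5, 5, 5, 5, 5, 5, 10]

Reading degrees in the order [0, 1, 2, 3, 4, 5, 6, 7, 8, 9] gives [5, 5, 5, 5, 5, 5, 5, 5, 5, 5]; set D = diag(5, 5, 5, 5, 5, 5, 5, 5, 5, 5) and form L = D - A. L is symmetric positive semidefinite, so every eigenvalue is real and nonnegative. There is one zero in the spectrum, matching the 1 component.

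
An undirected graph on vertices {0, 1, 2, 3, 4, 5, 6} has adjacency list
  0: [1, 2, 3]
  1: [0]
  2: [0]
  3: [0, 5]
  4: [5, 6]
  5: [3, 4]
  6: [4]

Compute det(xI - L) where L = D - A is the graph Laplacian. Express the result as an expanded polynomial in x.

Each diagonal entry of L is the vertex degree and each off-diagonal entry is -1 where an edge is present, 0 otherwise; in the order [0, 1, 2, 3, 4, 5, 6] the diagonal is [3, 1, 1, 2, 2, 2, 1]. L has integer entries, so p(x) = det(xI - L) has integer coefficients. Expanding the determinant yields x^7 - 12x^6 + 54x^5 - 114x^4 + 116x^3 - 52x^2 + 7x. The coefficient of x^6 equals -trace(L) = -12, matching the sum of degrees.

x^7 - 12x^6 + 54x^5 - 114x^4 + 116x^3 - 52x^2 + 7x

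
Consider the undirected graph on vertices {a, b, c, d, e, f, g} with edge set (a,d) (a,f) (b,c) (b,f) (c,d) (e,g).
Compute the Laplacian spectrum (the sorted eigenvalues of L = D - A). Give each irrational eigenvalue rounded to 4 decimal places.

With the vertex order [a, b, c, d, e, f, g], the degrees are [2, 2, 2, 2, 1, 2, 1], giving D = diag(2, 2, 2, 2, 1, 2, 1) and L = D - A. Since every row of L sums to 0, the all-ones vector is in the kernel and 0 is an eigenvalue. The 2 zero eigenvalues correspond to the 2 connected components. The eigenvalues sum to 12, which equals trace(L) = 2|E|.

[0, 0, 1.3820, 1.3820, 2, 3.6180, 3.6180]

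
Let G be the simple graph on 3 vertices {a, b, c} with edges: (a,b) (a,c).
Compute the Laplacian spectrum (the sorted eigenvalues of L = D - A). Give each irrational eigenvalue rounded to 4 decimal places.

[0, 1, 3]

Reading degrees in the order [a, b, c] gives [2, 1, 1]; set D = diag(2, 1, 1) and form L = D - A. Diagonalising L (or applying a numerical eigensolver to the 3x3 matrix) gives the spectrum above.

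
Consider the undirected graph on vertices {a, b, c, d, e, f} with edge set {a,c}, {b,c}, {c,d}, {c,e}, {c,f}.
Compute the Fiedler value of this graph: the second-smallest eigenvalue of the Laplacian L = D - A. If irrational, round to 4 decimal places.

Reading degrees in the order [a, b, c, d, e, f] gives [1, 1, 5, 1, 1, 1]; set D = diag(1, 1, 5, 1, 1, 1) and form L = D - A. Computing the eigenvalues of L and sorting gives [0, 1, 1, 1, 1, 6]. The Fiedler value lambda_2 = 1 is strictly positive, so the graph is connected. The largest eigenvalue, 6, is at most the vertex count 6. By the matrix-tree theorem the graph has (1/6) * product of the nonzero eigenvalues = 1 spanning tree.

1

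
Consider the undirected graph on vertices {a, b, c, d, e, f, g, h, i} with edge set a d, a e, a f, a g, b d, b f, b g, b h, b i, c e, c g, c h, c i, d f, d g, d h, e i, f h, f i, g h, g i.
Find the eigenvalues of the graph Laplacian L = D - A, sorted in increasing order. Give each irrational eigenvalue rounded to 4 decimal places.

Reading degrees in the order [a, b, c, d, e, f, g, h, i] gives [4, 5, 4, 5, 3, 5, 6, 5, 5]; set D = diag(4, 5, 4, 5, 3, 5, 6, 5, 5) and form L = D - A. The multiplicity of 0 as a Laplacian eigenvalue equals the number of connected components. By the matrix-tree theorem the graph has (1/9) * product of the nonzero eigenvalues = 38397 spanning trees.

[0, 2.3254, 3.3126, 4.5060, 5.2161, 5.5722, 6.4001, 6.8203, 7.8473]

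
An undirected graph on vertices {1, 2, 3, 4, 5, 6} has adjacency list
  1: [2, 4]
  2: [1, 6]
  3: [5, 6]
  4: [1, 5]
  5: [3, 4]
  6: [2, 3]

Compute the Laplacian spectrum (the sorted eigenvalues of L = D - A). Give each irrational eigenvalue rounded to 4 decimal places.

Each diagonal entry of L is the vertex degree and each off-diagonal entry is -1 where an edge is present, 0 otherwise; in the order [1, 2, 3, 4, 5, 6] the diagonal is [2, 2, 2, 2, 2, 2]. Diagonalising L (or applying a numerical eigensolver to the 6x6 matrix) gives the spectrum above. By the matrix-tree theorem the graph has (1/6) * product of the nonzero eigenvalues = 6 spanning trees.

[0, 1, 1, 3, 3, 4]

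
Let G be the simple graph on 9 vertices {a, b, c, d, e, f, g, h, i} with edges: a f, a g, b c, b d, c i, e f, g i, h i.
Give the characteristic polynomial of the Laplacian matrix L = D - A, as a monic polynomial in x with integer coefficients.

x^9 - 16x^8 + 104x^7 - 354x^6 + 678x^5 - 730x^4 + 416x^3 - 108x^2 + 9x

Reading degrees in the order [a, b, c, d, e, f, g, h, i] gives [2, 2, 2, 1, 1, 2, 2, 1, 3]; set D = diag(2, 2, 2, 1, 1, 2, 2, 1, 3) and form L = D - A. L has integer entries, so p(x) = det(xI - L) has integer coefficients. Expanding the determinant yields x^9 - 16x^8 + 104x^7 - 354x^6 + 678x^5 - 730x^4 + 416x^3 - 108x^2 + 9x. The constant term is 0 because L is singular (the all-ones vector lies in its kernel). By the matrix-tree theorem the graph has (1/9) * product of the nonzero eigenvalues = 1 spanning tree.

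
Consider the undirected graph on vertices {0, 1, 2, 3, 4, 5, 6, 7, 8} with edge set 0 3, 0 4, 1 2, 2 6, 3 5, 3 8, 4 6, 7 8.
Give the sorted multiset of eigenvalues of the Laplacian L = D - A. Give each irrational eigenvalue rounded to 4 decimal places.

[0, 0.1404, 0.5362, 0.7754, 1.5803, 2.2449, 2.7784, 3.5988, 4.3455]

With the vertex order [0, 1, 2, 3, 4, 5, 6, 7, 8], the degrees are [2, 1, 2, 3, 2, 1, 2, 1, 2], giving D = diag(2, 1, 2, 3, 2, 1, 2, 1, 2) and L = D - A. Diagonalising L (or applying a numerical eigensolver to the 9x9 matrix) gives the spectrum above.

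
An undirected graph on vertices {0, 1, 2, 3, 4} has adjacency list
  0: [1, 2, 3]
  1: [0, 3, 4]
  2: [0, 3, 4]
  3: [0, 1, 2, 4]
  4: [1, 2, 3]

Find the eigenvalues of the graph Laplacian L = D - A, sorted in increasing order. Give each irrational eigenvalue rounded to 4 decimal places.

[0, 3, 3, 5, 5]

Reading degrees in the order [0, 1, 2, 3, 4] gives [3, 3, 3, 4, 3]; set D = diag(3, 3, 3, 4, 3) and form L = D - A. The multiplicity of 0 as a Laplacian eigenvalue equals the number of connected components. The single zero eigenvalue shows the graph is connected. By the matrix-tree theorem the graph has (1/5) * product of the nonzero eigenvalues = 45 spanning trees.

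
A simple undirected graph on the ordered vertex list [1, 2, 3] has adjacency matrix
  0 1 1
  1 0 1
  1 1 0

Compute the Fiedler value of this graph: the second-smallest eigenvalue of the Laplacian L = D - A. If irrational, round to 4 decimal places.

Reading degrees in the order [1, 2, 3] gives [2, 2, 2]; set D = diag(2, 2, 2) and form L = D - A. Computing the eigenvalues of L and sorting gives [0, 3, 3]. The Fiedler value lambda_2 = 3 is strictly positive, so the graph is connected. The largest eigenvalue, 3, is at most the vertex count 3. By the matrix-tree theorem the graph has (1/3) * product of the nonzero eigenvalues = 3 spanning trees.

3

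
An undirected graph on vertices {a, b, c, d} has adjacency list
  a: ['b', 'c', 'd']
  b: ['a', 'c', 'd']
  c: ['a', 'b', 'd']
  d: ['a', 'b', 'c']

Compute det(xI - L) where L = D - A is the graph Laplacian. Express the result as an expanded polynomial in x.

With the vertex order [a, b, c, d], the degrees are [3, 3, 3, 3], giving D = diag(3, 3, 3, 3) and L = D - A. The eigenvalues of L are [0, 4, 4, 4]; the characteristic polynomial is the product of (x - lambda_i), which multiplies out to x^4 - 12x^3 + 48x^2 - 64x. Since p(0) = det(-L) = 0, x divides p(x).

x^4 - 12x^3 + 48x^2 - 64x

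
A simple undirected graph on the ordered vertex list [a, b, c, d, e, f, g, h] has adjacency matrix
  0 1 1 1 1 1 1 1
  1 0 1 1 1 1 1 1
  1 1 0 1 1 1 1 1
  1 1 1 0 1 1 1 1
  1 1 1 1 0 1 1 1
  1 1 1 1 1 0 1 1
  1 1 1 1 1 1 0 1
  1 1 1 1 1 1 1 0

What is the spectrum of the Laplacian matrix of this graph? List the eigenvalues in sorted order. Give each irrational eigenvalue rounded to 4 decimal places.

With the vertex order [a, b, c, d, e, f, g, h], the degrees are [7, 7, 7, 7, 7, 7, 7, 7], giving D = diag(7, 7, 7, 7, 7, 7, 7, 7) and L = D - A. Since every row of L sums to 0, the all-ones vector is in the kernel and 0 is an eigenvalue. The single zero eigenvalue shows the graph is connected.

[0, 8, 8, 8, 8, 8, 8, 8]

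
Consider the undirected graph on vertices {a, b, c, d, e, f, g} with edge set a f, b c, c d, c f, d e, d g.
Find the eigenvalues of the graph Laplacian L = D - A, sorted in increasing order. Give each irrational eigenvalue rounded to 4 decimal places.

Each diagonal entry of L is the vertex degree and each off-diagonal entry is -1 where an edge is present, 0 otherwise; in the order [a, b, c, d, e, f, g] the diagonal is [1, 1, 3, 3, 1, 2, 1]. Since every row of L sums to 0, the all-ones vector is in the kernel and 0 is an eigenvalue. The single zero eigenvalue shows the graph is connected. The eigenvalues sum to 12, which equals trace(L) = 2|E|. By the matrix-tree theorem the graph has (1/7) * product of the nonzero eigenvalues = 1 spanning tree.

[0, 0.3217, 0.6802, 1, 2.1397, 3.2297, 4.6287]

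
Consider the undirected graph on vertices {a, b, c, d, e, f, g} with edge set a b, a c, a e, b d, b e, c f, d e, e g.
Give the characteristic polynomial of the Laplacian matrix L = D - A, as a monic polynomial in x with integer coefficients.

x^7 - 16x^6 + 98x^5 - 288x^4 + 416x^3 - 268x^2 + 56x

With the vertex order [a, b, c, d, e, f, g], the degrees are [3, 3, 2, 2, 4, 1, 1], giving D = diag(3, 3, 2, 2, 4, 1, 1) and L = D - A. Computing det(xI - L) by cofactor expansion (or equivalently via sum-over-permutations) gives x^7 - 16x^6 + 98x^5 - 288x^4 + 416x^3 - 268x^2 + 56x. Since p(0) = det(-L) = 0, x divides p(x). The eigenvalues sum to 16, which equals trace(L) = 2|E|.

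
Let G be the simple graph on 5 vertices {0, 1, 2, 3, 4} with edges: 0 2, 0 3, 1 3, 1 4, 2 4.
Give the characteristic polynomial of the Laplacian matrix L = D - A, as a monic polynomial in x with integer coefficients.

Reading degrees in the order [0, 1, 2, 3, 4] gives [2, 2, 2, 2, 2]; set D = diag(2, 2, 2, 2, 2) and form L = D - A. L has integer entries, so p(x) = det(xI - L) has integer coefficients. Expanding the determinant yields x^5 - 10x^4 + 35x^3 - 50x^2 + 25x. Since p(0) = det(-L) = 0, x divides p(x).

x^5 - 10x^4 + 35x^3 - 50x^2 + 25x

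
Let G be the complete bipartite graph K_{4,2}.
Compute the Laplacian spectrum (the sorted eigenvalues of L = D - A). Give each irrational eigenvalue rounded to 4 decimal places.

[0, 2, 2, 2, 4, 6]

The graph has 6 vertices and degree multiset [4, 4, 2, 2, 2, 2]; D is the diagonal matrix of degrees and L = D - A. The multiplicity of 0 as a Laplacian eigenvalue equals the number of connected components. The single zero eigenvalue shows the graph is connected. There is one zero in the spectrum, matching the 1 component. The eigenvalues sum to 16, which equals trace(L) = 2|E|.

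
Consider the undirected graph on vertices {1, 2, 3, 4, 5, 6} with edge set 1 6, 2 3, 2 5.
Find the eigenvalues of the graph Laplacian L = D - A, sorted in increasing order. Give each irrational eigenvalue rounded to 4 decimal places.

With the vertex order [1, 2, 3, 4, 5, 6], the degrees are [1, 2, 1, 0, 1, 1], giving D = diag(1, 2, 1, 0, 1, 1) and L = D - A. Since every row of L sums to 0, the all-ones vector is in the kernel and 0 is an eigenvalue. The 3 zero eigenvalues correspond to the 3 connected components.

[0, 0, 0, 1, 2, 3]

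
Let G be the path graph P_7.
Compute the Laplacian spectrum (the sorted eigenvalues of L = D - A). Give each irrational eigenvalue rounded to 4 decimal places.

The graph has 7 vertices and degree multiset [2, 2, 2, 2, 2, 1, 1]; D is the diagonal matrix of degrees and L = D - A. L is symmetric positive semidefinite, so every eigenvalue is real and nonnegative. The single zero eigenvalue shows the graph is connected. By the matrix-tree theorem the graph has (1/7) * product of the nonzero eigenvalues = 1 spanning tree. The eigenvalues sum to 12, which equals trace(L) = 2|E|.

[0, 0.1981, 0.7530, 1.5550, 2.4450, 3.2470, 3.8019]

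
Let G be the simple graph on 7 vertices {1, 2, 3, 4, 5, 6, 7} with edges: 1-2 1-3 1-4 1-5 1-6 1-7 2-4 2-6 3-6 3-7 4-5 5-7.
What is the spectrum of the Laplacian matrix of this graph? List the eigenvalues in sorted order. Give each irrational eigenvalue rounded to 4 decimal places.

Reading degrees in the order [1, 2, 3, 4, 5, 6, 7] gives [6, 3, 3, 3, 3, 3, 3]; set D = diag(6, 3, 3, 3, 3, 3, 3) and form L = D - A. Since every row of L sums to 0, the all-ones vector is in the kernel and 0 is an eigenvalue. The eigenvalues sum to 24, which equals trace(L) = 2|E|. There is one zero in the spectrum, matching the 1 component.

[0, 2, 2, 4, 4, 5, 7]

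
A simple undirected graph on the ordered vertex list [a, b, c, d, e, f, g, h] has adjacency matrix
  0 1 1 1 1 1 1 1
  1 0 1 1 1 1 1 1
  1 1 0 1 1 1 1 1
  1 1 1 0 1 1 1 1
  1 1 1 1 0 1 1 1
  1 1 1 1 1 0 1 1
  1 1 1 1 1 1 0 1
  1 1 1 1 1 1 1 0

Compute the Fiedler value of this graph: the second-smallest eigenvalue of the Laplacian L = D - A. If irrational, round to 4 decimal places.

With the vertex order [a, b, c, d, e, f, g, h], the degrees are [7, 7, 7, 7, 7, 7, 7, 7], giving D = diag(7, 7, 7, 7, 7, 7, 7, 7) and L = D - A. The sorted Laplacian eigenvalues are [0, 8, 8, 8, 8, 8, 8, 8]; the algebraic connectivity is the second entry, 8. There is one zero in the spectrum, matching the 1 component. By the matrix-tree theorem the graph has (1/8) * product of the nonzero eigenvalues = 262144 spanning trees.

8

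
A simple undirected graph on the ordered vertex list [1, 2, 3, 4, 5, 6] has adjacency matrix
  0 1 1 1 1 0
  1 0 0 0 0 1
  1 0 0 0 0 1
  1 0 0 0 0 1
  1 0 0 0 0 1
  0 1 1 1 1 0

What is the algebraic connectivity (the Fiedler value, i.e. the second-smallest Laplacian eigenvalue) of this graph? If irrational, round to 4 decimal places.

Reading degrees in the order [1, 2, 3, 4, 5, 6] gives [4, 2, 2, 2, 2, 4]; set D = diag(4, 2, 2, 2, 2, 4) and form L = D - A. The sorted Laplacian eigenvalues are [0, 2, 2, 2, 4, 6]; the algebraic connectivity is the second entry, 2. By the matrix-tree theorem the graph has (1/6) * product of the nonzero eigenvalues = 32 spanning trees. The largest eigenvalue, 6, is at most the vertex count 6.

2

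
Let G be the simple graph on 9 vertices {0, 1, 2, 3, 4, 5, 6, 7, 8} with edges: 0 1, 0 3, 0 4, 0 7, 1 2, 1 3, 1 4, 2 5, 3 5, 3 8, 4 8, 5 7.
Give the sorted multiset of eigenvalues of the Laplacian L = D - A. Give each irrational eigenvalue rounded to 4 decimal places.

Each diagonal entry of L is the vertex degree and each off-diagonal entry is -1 where an edge is present, 0 otherwise; in the order [0, 1, 2, 3, 4, 5, 6, 7, 8] the diagonal is [4, 4, 2, 4, 3, 3, 0, 2, 2]. Since every row of L sums to 0, the all-ones vector is in the kernel and 0 is an eigenvalue. The 2 zero eigenvalues correspond to the 2 connected components.

[0, 0, 1.1759, 1.6972, 2.4518, 3.3285, 4, 5.3028, 6.0437]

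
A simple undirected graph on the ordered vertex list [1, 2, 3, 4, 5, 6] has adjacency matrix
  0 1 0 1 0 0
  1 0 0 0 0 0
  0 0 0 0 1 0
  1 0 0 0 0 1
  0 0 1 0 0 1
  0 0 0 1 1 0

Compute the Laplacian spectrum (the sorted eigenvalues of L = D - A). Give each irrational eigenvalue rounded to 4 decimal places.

[0, 0.2679, 1, 2, 3, 3.7321]

With the vertex order [1, 2, 3, 4, 5, 6], the degrees are [2, 1, 1, 2, 2, 2], giving D = diag(2, 1, 1, 2, 2, 2) and L = D - A. Diagonalising L (or applying a numerical eigensolver to the 6x6 matrix) gives the spectrum above. The single zero eigenvalue shows the graph is connected. The eigenvalues sum to 10, which equals trace(L) = 2|E|. By the matrix-tree theorem the graph has (1/6) * product of the nonzero eigenvalues = 1 spanning tree.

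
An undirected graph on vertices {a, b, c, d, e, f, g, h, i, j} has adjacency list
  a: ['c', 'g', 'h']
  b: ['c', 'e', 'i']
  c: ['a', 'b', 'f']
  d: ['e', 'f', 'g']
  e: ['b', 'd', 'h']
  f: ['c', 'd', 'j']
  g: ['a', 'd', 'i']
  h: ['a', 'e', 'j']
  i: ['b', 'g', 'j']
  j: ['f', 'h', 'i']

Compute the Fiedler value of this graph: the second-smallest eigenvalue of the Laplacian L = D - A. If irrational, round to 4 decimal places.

Each diagonal entry of L is the vertex degree and each off-diagonal entry is -1 where an edge is present, 0 otherwise; in the order [a, b, c, d, e, f, g, h, i, j] the diagonal is [3, 3, 3, 3, 3, 3, 3, 3, 3, 3]. The smallest Laplacian eigenvalue is always 0. The next one, lambda_2 = 2, measures how hard the graph is to disconnect: larger values mean better connectivity. There is one zero in the spectrum, matching the 1 component.

2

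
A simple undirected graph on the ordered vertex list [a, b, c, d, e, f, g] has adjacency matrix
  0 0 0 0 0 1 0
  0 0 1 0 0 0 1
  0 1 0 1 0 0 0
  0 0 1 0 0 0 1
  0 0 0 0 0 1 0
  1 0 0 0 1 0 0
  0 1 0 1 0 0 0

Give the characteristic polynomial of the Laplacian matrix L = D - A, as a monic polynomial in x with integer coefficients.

With the vertex order [a, b, c, d, e, f, g], the degrees are [1, 2, 2, 2, 1, 2, 2], giving D = diag(1, 2, 2, 2, 1, 2, 2) and L = D - A. The eigenvalues of L are [0, 0, 1, 2, 2, 3, 4]; the characteristic polynomial is the product of (x - lambda_i), which multiplies out to x^7 - 12x^6 + 55x^5 - 120x^4 + 124x^3 - 48x^2. The constant term is 0 because L is singular (the all-ones vector lies in its kernel).

x^7 - 12x^6 + 55x^5 - 120x^4 + 124x^3 - 48x^2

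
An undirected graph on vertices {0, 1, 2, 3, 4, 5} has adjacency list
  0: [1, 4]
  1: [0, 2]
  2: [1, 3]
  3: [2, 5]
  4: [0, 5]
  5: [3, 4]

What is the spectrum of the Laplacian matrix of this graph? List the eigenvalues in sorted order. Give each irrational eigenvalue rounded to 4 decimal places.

[0, 1, 1, 3, 3, 4]

With the vertex order [0, 1, 2, 3, 4, 5], the degrees are [2, 2, 2, 2, 2, 2], giving D = diag(2, 2, 2, 2, 2, 2) and L = D - A. Diagonalising L (or applying a numerical eigensolver to the 6x6 matrix) gives the spectrum above. The largest eigenvalue, 4, is at most the vertex count 6. By the matrix-tree theorem the graph has (1/6) * product of the nonzero eigenvalues = 6 spanning trees.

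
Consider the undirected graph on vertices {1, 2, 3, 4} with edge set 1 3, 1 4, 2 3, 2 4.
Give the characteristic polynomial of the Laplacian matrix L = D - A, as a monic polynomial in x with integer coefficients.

x^4 - 8x^3 + 20x^2 - 16x

With the vertex order [1, 2, 3, 4], the degrees are [2, 2, 2, 2], giving D = diag(2, 2, 2, 2) and L = D - A. The eigenvalues of L are [0, 2, 2, 4]; the characteristic polynomial is the product of (x - lambda_i), which multiplies out to x^4 - 8x^3 + 20x^2 - 16x. Since p(0) = det(-L) = 0, x divides p(x). The largest eigenvalue, 4, is at most the vertex count 4.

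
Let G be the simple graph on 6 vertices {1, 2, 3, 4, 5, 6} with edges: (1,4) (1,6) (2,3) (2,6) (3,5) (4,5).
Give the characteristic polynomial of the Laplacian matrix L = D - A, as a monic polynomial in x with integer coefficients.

With the vertex order [1, 2, 3, 4, 5, 6], the degrees are [2, 2, 2, 2, 2, 2], giving D = diag(2, 2, 2, 2, 2, 2) and L = D - A. Computing det(xI - L) by cofactor expansion (or equivalently via sum-over-permutations) gives x^6 - 12x^5 + 54x^4 - 112x^3 + 105x^2 - 36x. The constant term is 0 because L is singular (the all-ones vector lies in its kernel). There is one zero in the spectrum, matching the 1 component. The eigenvalues sum to 12, which equals trace(L) = 2|E|.

x^6 - 12x^5 + 54x^4 - 112x^3 + 105x^2 - 36x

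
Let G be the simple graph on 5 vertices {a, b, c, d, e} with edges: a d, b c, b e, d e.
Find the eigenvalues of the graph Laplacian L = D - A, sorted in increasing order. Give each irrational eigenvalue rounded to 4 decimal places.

[0, 0.3820, 1.3820, 2.6180, 3.6180]

Reading degrees in the order [a, b, c, d, e] gives [1, 2, 1, 2, 2]; set D = diag(1, 2, 1, 2, 2) and form L = D - A. L is symmetric positive semidefinite, so every eigenvalue is real and nonnegative. The largest eigenvalue, 3.6180, is at most the vertex count 5. The eigenvalues sum to 8, which equals trace(L) = 2|E|.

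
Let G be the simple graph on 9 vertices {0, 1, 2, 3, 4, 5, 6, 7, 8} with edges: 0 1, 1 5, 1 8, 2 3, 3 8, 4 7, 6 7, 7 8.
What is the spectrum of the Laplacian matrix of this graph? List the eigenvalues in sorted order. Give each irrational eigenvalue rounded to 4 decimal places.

Each diagonal entry of L is the vertex degree and each off-diagonal entry is -1 where an edge is present, 0 otherwise; in the order [0, 1, 2, 3, 4, 5, 6, 7, 8] the diagonal is [1, 3, 1, 2, 1, 1, 1, 3, 3]. Since every row of L sums to 0, the all-ones vector is in the kernel and 0 is an eigenvalue.

[0, 0.2679, 0.3446, 1, 1, 1.7892, 3, 3.7321, 4.8662]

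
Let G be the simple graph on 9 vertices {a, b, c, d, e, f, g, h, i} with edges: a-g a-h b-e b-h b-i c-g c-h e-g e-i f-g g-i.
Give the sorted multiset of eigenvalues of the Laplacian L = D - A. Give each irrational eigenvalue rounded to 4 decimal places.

[0, 0, 0.8972, 1.2679, 2, 2.8536, 4, 4.7321, 6.2491]

Each diagonal entry of L is the vertex degree and each off-diagonal entry is -1 where an edge is present, 0 otherwise; in the order [a, b, c, d, e, f, g, h, i] the diagonal is [2, 3, 2, 0, 3, 1, 5, 3, 3]. The multiplicity of 0 as a Laplacian eigenvalue equals the number of connected components. The 2 zero eigenvalues correspond to the 2 connected components. There are 2 zeros in the spectrum, matching the 2 components.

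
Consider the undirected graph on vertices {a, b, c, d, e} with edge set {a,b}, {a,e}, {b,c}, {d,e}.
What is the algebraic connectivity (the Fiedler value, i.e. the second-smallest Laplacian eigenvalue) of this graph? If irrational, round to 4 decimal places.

With the vertex order [a, b, c, d, e], the degrees are [2, 2, 1, 1, 2], giving D = diag(2, 2, 1, 1, 2) and L = D - A. Computing the eigenvalues of L and sorting gives [0, 0.3820, 1.3820, 2.6180, 3.6180]. The Fiedler value lambda_2 = 0.3820 is strictly positive, so the graph is connected. The largest eigenvalue, 3.6180, is at most the vertex count 5.

0.3820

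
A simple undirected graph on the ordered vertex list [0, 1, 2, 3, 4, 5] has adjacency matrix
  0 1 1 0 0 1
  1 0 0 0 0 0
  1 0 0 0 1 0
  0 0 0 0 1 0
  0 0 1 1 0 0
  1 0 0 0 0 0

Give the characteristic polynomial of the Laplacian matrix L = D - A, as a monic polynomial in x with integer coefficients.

With the vertex order [0, 1, 2, 3, 4, 5], the degrees are [3, 1, 2, 1, 2, 1], giving D = diag(3, 1, 2, 1, 2, 1) and L = D - A. L has integer entries, so p(x) = det(xI - L) has integer coefficients. Expanding the determinant yields x^6 - 10x^5 + 35x^4 - 52x^3 + 32x^2 - 6x. Since p(0) = det(-L) = 0, x divides p(x). The eigenvalues sum to 10, which equals trace(L) = 2|E|.

x^6 - 10x^5 + 35x^4 - 52x^3 + 32x^2 - 6x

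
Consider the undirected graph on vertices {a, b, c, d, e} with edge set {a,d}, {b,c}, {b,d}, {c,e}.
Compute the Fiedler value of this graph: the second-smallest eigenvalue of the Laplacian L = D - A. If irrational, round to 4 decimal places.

Each diagonal entry of L is the vertex degree and each off-diagonal entry is -1 where an edge is present, 0 otherwise; in the order [a, b, c, d, e] the diagonal is [1, 2, 2, 2, 1]. The smallest Laplacian eigenvalue is always 0. The next one, lambda_2 = 0.3820, measures how hard the graph is to disconnect: larger values mean better connectivity.

0.3820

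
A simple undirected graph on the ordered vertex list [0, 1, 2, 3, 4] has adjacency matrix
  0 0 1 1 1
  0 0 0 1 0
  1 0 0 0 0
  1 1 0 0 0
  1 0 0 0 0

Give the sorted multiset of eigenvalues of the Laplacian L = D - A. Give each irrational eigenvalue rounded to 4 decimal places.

[0, 0.5188, 1, 2.3111, 4.1701]

Each diagonal entry of L is the vertex degree and each off-diagonal entry is -1 where an edge is present, 0 otherwise; in the order [0, 1, 2, 3, 4] the diagonal is [3, 1, 1, 2, 1]. The multiplicity of 0 as a Laplacian eigenvalue equals the number of connected components. The largest eigenvalue, 4.1701, is at most the vertex count 5. By the matrix-tree theorem the graph has (1/5) * product of the nonzero eigenvalues = 1 spanning tree.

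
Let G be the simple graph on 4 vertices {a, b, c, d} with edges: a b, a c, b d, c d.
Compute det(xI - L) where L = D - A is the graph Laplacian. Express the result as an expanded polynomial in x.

Reading degrees in the order [a, b, c, d] gives [2, 2, 2, 2]; set D = diag(2, 2, 2, 2) and form L = D - A. Computing det(xI - L) by cofactor expansion (or equivalently via sum-over-permutations) gives x^4 - 8x^3 + 20x^2 - 16x. The constant term is 0 because L is singular (the all-ones vector lies in its kernel). There is one zero in the spectrum, matching the 1 component.

x^4 - 8x^3 + 20x^2 - 16x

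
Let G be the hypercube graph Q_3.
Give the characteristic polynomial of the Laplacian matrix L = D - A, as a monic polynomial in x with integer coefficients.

The graph has 8 vertices and degree multiset [3, 3, 3, 3, 3, 3, 3, 3]; D is the diagonal matrix of degrees and L = D - A. L has integer entries, so p(x) = det(xI - L) has integer coefficients. Expanding the determinant yields x^8 - 24x^7 + 240x^6 - 1296x^5 + 4080x^4 - 7488x^3 + 7424x^2 - 3072x. The coefficient of x^7 equals -trace(L) = -24, matching the sum of degrees. There is one zero in the spectrum, matching the 1 component.

x^8 - 24x^7 + 240x^6 - 1296x^5 + 4080x^4 - 7488x^3 + 7424x^2 - 3072x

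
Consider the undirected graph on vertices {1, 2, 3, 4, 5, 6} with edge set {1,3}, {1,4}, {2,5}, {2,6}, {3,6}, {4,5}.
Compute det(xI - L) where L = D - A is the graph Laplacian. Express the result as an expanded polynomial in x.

Each diagonal entry of L is the vertex degree and each off-diagonal entry is -1 where an edge is present, 0 otherwise; in the order [1, 2, 3, 4, 5, 6] the diagonal is [2, 2, 2, 2, 2, 2]. Computing det(xI - L) by cofactor expansion (or equivalently via sum-over-permutations) gives x^6 - 12x^5 + 54x^4 - 112x^3 + 105x^2 - 36x. Since p(0) = det(-L) = 0, x divides p(x). The largest eigenvalue, 4, is at most the vertex count 6.

x^6 - 12x^5 + 54x^4 - 112x^3 + 105x^2 - 36x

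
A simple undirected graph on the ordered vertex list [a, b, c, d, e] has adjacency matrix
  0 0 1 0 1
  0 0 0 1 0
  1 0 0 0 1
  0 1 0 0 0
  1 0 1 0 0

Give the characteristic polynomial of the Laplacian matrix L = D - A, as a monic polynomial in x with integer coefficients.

Reading degrees in the order [a, b, c, d, e] gives [2, 1, 2, 1, 2]; set D = diag(2, 1, 2, 1, 2) and form L = D - A. The eigenvalues of L are [0, 0, 2, 3, 3]; the characteristic polynomial is the product of (x - lambda_i), which multiplies out to x^5 - 8x^4 + 21x^3 - 18x^2. The coefficient of x^4 equals -trace(L) = -8, matching the sum of degrees. The largest eigenvalue, 3, is at most the vertex count 5.

x^5 - 8x^4 + 21x^3 - 18x^2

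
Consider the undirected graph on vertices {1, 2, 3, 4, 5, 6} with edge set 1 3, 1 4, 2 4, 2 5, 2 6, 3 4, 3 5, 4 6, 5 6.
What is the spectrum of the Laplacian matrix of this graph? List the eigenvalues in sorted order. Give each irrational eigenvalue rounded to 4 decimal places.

[0, 1.4384, 3, 4, 4, 5.5616]

Reading degrees in the order [1, 2, 3, 4, 5, 6] gives [2, 3, 3, 4, 3, 3]; set D = diag(2, 3, 3, 4, 3, 3) and form L = D - A. The multiplicity of 0 as a Laplacian eigenvalue equals the number of connected components. The single zero eigenvalue shows the graph is connected.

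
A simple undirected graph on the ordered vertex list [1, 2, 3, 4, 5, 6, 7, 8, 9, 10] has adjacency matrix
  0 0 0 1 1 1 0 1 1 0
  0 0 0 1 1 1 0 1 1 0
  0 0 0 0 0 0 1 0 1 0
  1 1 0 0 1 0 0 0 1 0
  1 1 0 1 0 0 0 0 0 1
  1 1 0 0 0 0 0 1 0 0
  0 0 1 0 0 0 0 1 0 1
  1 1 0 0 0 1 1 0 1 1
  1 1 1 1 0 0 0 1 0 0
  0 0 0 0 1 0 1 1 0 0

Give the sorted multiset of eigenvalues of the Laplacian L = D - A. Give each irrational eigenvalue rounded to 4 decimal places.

[0, 1.3418, 2.1263, 2.7232, 4.0612, 4.6408, 5, 5.4691, 7.0102, 7.6275]

Reading degrees in the order [1, 2, 3, 4, 5, 6, 7, 8, 9, 10] gives [5, 5, 2, 4, 4, 3, 3, 6, 5, 3]; set D = diag(5, 5, 2, 4, 4, 3, 3, 6, 5, 3) and form L = D - A. The multiplicity of 0 as a Laplacian eigenvalue equals the number of connected components. The single zero eigenvalue shows the graph is connected. There is one zero in the spectrum, matching the 1 component. By the matrix-tree theorem the graph has (1/10) * product of the nonzero eigenvalues = 21410 spanning trees.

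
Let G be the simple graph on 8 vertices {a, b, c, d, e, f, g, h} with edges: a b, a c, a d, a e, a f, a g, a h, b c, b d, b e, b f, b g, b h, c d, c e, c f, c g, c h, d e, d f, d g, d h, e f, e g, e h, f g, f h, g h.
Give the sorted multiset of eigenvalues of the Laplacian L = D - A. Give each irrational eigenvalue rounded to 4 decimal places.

[0, 8, 8, 8, 8, 8, 8, 8]

Each diagonal entry of L is the vertex degree and each off-diagonal entry is -1 where an edge is present, 0 otherwise; in the order [a, b, c, d, e, f, g, h] the diagonal is [7, 7, 7, 7, 7, 7, 7, 7]. L is symmetric positive semidefinite, so every eigenvalue is real and nonnegative. The single zero eigenvalue shows the graph is connected.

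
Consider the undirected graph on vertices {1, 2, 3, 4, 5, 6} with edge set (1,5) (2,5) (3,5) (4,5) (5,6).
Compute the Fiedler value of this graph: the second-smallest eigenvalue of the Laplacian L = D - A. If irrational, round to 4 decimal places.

Each diagonal entry of L is the vertex degree and each off-diagonal entry is -1 where an edge is present, 0 otherwise; in the order [1, 2, 3, 4, 5, 6] the diagonal is [1, 1, 1, 1, 5, 1]. The smallest Laplacian eigenvalue is always 0. The next one, lambda_2 = 1, measures how hard the graph is to disconnect: larger values mean better connectivity. There is one zero in the spectrum, matching the 1 component.

1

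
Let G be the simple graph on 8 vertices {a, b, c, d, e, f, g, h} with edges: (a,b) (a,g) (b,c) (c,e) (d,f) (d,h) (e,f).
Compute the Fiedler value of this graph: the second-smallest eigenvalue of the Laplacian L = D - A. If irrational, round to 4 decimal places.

With the vertex order [a, b, c, d, e, f, g, h], the degrees are [2, 2, 2, 2, 2, 2, 1, 1], giving D = diag(2, 2, 2, 2, 2, 2, 1, 1) and L = D - A. The sorted Laplacian eigenvalues are [0, 0.1522, 0.5858, 1.2346, 2, 2.7654, 3.4142, 3.8478]; the algebraic connectivity is the second entry, 0.1522. The largest eigenvalue, 3.8478, is at most the vertex count 8.

0.1522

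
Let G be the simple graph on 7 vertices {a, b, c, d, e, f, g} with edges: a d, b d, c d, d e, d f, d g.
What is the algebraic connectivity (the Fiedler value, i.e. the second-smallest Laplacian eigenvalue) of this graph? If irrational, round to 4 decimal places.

1

Reading degrees in the order [a, b, c, d, e, f, g] gives [1, 1, 1, 6, 1, 1, 1]; set D = diag(1, 1, 1, 6, 1, 1, 1) and form L = D - A. The smallest Laplacian eigenvalue is always 0. The next one, lambda_2 = 1, measures how hard the graph is to disconnect: larger values mean better connectivity. The largest eigenvalue, 7, is at most the vertex count 7. There is one zero in the spectrum, matching the 1 component.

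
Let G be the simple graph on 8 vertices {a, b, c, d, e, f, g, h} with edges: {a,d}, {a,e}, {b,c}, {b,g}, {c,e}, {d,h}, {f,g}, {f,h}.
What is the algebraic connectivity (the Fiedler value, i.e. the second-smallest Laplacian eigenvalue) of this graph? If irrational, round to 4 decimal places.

0.5858

With the vertex order [a, b, c, d, e, f, g, h], the degrees are [2, 2, 2, 2, 2, 2, 2, 2], giving D = diag(2, 2, 2, 2, 2, 2, 2, 2) and L = D - A. The sorted Laplacian eigenvalues are [0, 0.5858, 0.5858, 2, 2, 3.4142, 3.4142, 4]; the algebraic connectivity is the second entry, 0.5858. By the matrix-tree theorem the graph has (1/8) * product of the nonzero eigenvalues = 8 spanning trees.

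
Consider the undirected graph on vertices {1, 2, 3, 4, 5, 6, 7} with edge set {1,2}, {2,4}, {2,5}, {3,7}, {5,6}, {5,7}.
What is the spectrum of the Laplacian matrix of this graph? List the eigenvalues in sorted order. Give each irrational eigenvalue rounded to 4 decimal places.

With the vertex order [1, 2, 3, 4, 5, 6, 7], the degrees are [1, 3, 1, 1, 3, 1, 2], giving D = diag(1, 3, 1, 1, 3, 1, 2) and L = D - A. Since every row of L sums to 0, the all-ones vector is in the kernel and 0 is an eigenvalue. The largest eigenvalue, 4.6287, is at most the vertex count 7. The eigenvalues sum to 12, which equals trace(L) = 2|E|.

[0, 0.3217, 0.6802, 1, 2.1397, 3.2297, 4.6287]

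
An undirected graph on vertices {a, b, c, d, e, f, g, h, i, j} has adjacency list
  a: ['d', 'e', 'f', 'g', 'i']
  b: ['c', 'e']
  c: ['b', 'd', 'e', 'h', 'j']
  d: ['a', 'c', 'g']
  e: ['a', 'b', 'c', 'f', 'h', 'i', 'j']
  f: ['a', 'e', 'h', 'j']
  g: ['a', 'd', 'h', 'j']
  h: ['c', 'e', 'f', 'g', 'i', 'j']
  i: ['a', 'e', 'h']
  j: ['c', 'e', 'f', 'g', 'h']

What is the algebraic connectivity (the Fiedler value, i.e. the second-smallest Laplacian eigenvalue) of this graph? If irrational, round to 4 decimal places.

1.7113

With the vertex order [a, b, c, d, e, f, g, h, i, j], the degrees are [5, 2, 5, 3, 7, 4, 4, 6, 3, 5], giving D = diag(5, 2, 5, 3, 7, 4, 4, 6, 3, 5) and L = D - A. The sorted Laplacian eigenvalues are [0, 1.7113, 2.3807, 3.0245, 4.1815, 4.3525, 6.0964, 6.4840, 7.5061, 8.2630]; the algebraic connectivity is the second entry, 1.7113. By the matrix-tree theorem the graph has (1/10) * product of the nonzero eigenvalues = 54983 spanning trees.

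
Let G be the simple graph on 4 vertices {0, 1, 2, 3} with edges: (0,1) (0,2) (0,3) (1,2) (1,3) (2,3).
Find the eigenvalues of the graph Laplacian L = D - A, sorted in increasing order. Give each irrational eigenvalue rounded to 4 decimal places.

Reading degrees in the order [0, 1, 2, 3] gives [3, 3, 3, 3]; set D = diag(3, 3, 3, 3) and form L = D - A. The multiplicity of 0 as a Laplacian eigenvalue equals the number of connected components. The single zero eigenvalue shows the graph is connected. There is one zero in the spectrum, matching the 1 component. The eigenvalues sum to 12, which equals trace(L) = 2|E|.

[0, 4, 4, 4]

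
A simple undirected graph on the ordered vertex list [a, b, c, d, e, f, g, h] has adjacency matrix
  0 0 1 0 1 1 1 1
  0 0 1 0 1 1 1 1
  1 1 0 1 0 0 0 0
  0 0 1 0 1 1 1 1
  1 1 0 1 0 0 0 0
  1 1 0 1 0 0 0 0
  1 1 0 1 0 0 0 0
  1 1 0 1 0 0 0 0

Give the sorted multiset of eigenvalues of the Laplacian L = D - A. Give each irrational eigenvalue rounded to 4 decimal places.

Each diagonal entry of L is the vertex degree and each off-diagonal entry is -1 where an edge is present, 0 otherwise; in the order [a, b, c, d, e, f, g, h] the diagonal is [5, 5, 3, 5, 3, 3, 3, 3]. L is symmetric positive semidefinite, so every eigenvalue is real and nonnegative. There is one zero in the spectrum, matching the 1 component.

[0, 3, 3, 3, 3, 5, 5, 8]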